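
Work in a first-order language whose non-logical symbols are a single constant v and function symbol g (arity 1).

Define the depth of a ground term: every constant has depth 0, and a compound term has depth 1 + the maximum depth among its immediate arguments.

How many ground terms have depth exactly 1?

If N_k denotes the number of depth-≤k ground terms, the 1 constant gives N_0 = 1, and each function symbol of arity r contributes N_{k-1}^r new terms at level k: N_k = 1 + N_{k-1}.
N_0 = 1
N_1 = 1 + 1 = 2
Terms of depth exactly 1: N_1 − N_0 = 2 − 1 = 1.

1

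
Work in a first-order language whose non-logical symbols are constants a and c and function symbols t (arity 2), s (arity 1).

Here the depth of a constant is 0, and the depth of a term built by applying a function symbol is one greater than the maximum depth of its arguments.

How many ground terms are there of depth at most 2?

74

Count level by level. With function symbols t/2, s/1, the terms of depth ≤ k are the 2 constants together with each function applied to depth-≤(k−1) tuples, so N_k = 2 + N_{k-1}^2 + N_{k-1}.
N_0 = 2
N_1 = 2 + 2^2 + 2 = 8
N_2 = 2 + 8^2 + 8 = 74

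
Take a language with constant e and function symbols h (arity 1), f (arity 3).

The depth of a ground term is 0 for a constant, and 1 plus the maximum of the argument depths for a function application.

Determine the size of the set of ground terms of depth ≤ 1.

3

Let N_k = |{terms of depth ≤ k}|. Then N_0 = 1 and N_k = 1 + N_{k-1} + N_{k-1}^3 for k ≥ 1 (one summand per function symbol, arity giving the exponent).
N_0 = 1
N_1 = 1 + 1 + 1^3 = 3
Explicitly: e, h(e), f(e, e, e).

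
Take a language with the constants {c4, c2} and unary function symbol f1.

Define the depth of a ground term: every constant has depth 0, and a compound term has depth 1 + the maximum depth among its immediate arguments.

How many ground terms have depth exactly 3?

2

If N_k denotes the number of depth-≤k ground terms, the 2 constants give N_0 = 2, and each function symbol of arity r contributes N_{k-1}^r new terms at level k: N_k = 2 + N_{k-1}.
N_0 = 2
N_1 = 2 + 2 = 4
N_2 = 2 + 4 = 6
N_3 = 2 + 6 = 8
Terms of depth exactly 3: N_3 − N_2 = 8 − 6 = 2.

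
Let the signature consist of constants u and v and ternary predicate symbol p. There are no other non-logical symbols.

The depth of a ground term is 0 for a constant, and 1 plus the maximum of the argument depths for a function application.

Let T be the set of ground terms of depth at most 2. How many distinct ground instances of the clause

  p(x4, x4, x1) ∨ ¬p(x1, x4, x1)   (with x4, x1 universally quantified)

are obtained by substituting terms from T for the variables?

Ground terms of depth ≤ 2:
  With no function symbols every ground term is a constant, so there are exactly 2 ground terms at every depth bound.
  N_0 = 2
  N_1 = 2
  N_2 = 2
  Explicitly: u, v.
So there are 2 ground terms available for substitution.
The clause has 2 distinct variables (x4, x1), each appearing in the body. In the free term algebra distinct substitutions yield syntactically distinct ground instances.
Number of ground instances = 2^2 = 4.

4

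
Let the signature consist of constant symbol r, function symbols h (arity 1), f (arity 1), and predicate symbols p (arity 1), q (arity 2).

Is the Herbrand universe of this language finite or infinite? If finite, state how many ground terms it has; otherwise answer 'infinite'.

The signature has at least one function symbol (h, arity 1) and at least one constant (r).
Iterating h gives infinitely many distinct ground terms: r, h(r), h(h(r)), ...
So the Herbrand universe is infinite.

infinite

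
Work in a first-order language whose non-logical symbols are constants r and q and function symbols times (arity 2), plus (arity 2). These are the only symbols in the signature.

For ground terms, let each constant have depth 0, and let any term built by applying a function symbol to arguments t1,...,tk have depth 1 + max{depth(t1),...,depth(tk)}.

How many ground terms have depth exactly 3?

Count level by level. With function symbols times/2, plus/2, the terms of depth ≤ k are the 2 constants together with each function applied to depth-≤(k−1) tuples, so N_k = 2 + N_{k-1}^2 + N_{k-1}^2.
N_0 = 2
N_1 = 2 + 2^2 + 2^2 = 10
N_2 = 2 + 10^2 + 10^2 = 202
N_3 = 2 + 202^2 + 202^2 = 81610
Terms of depth exactly 3: N_3 − N_2 = 81610 − 202 = 81408.

81408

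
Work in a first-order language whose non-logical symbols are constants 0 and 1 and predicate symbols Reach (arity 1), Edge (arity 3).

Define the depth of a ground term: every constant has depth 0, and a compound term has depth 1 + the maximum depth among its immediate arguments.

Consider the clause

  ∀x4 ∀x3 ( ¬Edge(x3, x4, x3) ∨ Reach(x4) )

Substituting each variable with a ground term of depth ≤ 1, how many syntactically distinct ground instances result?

Ground terms of depth ≤ 1:
  With no function symbols every ground term is a constant, so there are exactly 2 ground terms at every depth bound.
  N_0 = 2
  N_1 = 2
  Explicitly: 0, 1.
So there are 2 ground terms available for substitution.
The clause has 2 distinct variables (x4, x3), each appearing in the body. In the free term algebra distinct substitutions yield syntactically distinct ground instances.
Number of ground instances = 2^2 = 4.

4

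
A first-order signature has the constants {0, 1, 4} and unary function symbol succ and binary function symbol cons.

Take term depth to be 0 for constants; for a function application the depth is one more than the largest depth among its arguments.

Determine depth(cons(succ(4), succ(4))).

2

depth(succ(4)) = 1 + depth(4) = 1 + 0 = 1
depth(cons(succ(4), succ(4))) = 1 + max(1, 1) = 2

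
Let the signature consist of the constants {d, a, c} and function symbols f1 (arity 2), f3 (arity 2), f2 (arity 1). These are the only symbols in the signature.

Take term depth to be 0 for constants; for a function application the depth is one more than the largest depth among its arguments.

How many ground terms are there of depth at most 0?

Count level by level. With function symbols f1/2, f3/2, f2/1, the terms of depth ≤ k are the 3 constants together with each function applied to depth-≤(k−1) tuples, so N_k = 3 + N_{k-1}^2 + N_{k-1}^2 + N_{k-1}.
N_0 = 3
Explicitly: d, a, c.

3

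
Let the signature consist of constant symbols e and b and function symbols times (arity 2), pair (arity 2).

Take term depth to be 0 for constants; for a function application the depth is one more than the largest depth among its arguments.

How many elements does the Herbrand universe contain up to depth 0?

Let N_k count ground terms of depth at most k. Each non-constant term of depth ≤ k is some function symbol applied to depth-≤(k−1) arguments, giving N_k = 2 + N_{k-1}^2 + N_{k-1}^2.
N_0 = 2

2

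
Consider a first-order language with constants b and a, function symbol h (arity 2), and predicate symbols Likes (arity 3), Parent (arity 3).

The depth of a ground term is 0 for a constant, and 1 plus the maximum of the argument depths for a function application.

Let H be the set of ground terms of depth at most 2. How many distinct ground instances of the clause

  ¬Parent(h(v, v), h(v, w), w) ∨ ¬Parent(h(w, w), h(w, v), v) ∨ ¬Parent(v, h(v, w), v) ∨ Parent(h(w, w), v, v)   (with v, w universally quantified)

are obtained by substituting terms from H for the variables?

Ground terms of depth ≤ 2:
  Let N_k = |{terms of depth ≤ k}|. Then N_0 = 2 and N_k = 2 + N_{k-1}^2 for k ≥ 1 (one summand per function symbol, arity giving the exponent).
  N_0 = 2
  N_1 = 2 + 2^2 = 6
  N_2 = 2 + 6^2 = 38
So there are 38 ground terms available for substitution.
The body mentions every one of the 2 quantified variables; since ground terms form a free algebra, no two substitutions collapse to the same formula.
Number of ground instances = 38^2 = 1444.

1444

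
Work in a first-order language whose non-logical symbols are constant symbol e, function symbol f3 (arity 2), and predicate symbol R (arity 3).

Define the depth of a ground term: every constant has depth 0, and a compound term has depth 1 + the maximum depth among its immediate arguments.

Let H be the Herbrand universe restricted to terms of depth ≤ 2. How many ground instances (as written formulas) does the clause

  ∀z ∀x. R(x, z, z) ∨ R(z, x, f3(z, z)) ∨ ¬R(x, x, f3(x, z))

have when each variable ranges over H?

Ground terms of depth ≤ 2:
  If N_k denotes the number of depth-≤k ground terms, the 1 constant gives N_0 = 1, and each function symbol of arity r contributes N_{k-1}^r new terms at level k: N_k = 1 + N_{k-1}^2.
  N_0 = 1
  N_1 = 1 + 1^2 = 2
  N_2 = 1 + 2^2 = 5
So there are 5 ground terms available for substitution.
Each of z, x ranges independently over the available ground terms, and distinct assignments produce distinct instances.
Number of ground instances = 5^2 = 25.

25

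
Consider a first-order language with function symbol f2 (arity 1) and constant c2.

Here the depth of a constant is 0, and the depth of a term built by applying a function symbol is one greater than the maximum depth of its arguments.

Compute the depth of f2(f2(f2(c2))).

depth(f2(c2)) = 1 + depth(c2) = 1 + 0 = 1
depth(f2(f2(c2))) = 1 + depth(f2(c2)) = 1 + 1 = 2
depth(f2(f2(f2(c2)))) = 1 + depth(f2(f2(c2))) = 1 + 2 = 3

3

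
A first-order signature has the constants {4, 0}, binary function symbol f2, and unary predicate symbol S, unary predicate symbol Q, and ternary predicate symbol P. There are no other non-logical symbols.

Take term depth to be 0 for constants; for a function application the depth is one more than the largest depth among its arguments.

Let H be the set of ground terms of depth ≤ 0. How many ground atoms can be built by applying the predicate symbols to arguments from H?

12

First count ground terms of depth ≤ 0.
Let N_k count ground terms of depth at most k. Each non-constant term of depth ≤ k is some function symbol applied to depth-≤(k−1) arguments, giving N_k = 2 + N_{k-1}^2.
N_0 = 2
Explicitly: 4, 0.
So |H| = 2.
A ground atom is a predicate applied to a tuple of terms from H, so the count is the sum over predicates of |H|^arity:
  S: 2;  Q: 2;  P: 2^3 = 8
Total ground atoms: 2 + 2 + 8 = 12.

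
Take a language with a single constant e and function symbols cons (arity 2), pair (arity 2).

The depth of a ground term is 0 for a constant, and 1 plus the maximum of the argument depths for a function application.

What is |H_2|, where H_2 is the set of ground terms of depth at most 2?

19

If N_k denotes the number of depth-≤k ground terms, the 1 constant gives N_0 = 1, and each function symbol of arity r contributes N_{k-1}^r new terms at level k: N_k = 1 + N_{k-1}^2 + N_{k-1}^2.
N_0 = 1
N_1 = 1 + 1^2 + 1^2 = 3
N_2 = 1 + 3^2 + 3^2 = 19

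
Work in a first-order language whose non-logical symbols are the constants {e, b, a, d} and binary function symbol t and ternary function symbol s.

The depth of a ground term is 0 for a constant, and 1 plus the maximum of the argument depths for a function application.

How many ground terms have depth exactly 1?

Count level by level. With function symbols t/2, s/3, the terms of depth ≤ k are the 4 constants together with each function applied to depth-≤(k−1) tuples, so N_k = 4 + N_{k-1}^2 + N_{k-1}^3.
N_0 = 4
N_1 = 4 + 4^2 + 4^3 = 84
Terms of depth exactly 1: N_1 − N_0 = 84 − 4 = 80.

80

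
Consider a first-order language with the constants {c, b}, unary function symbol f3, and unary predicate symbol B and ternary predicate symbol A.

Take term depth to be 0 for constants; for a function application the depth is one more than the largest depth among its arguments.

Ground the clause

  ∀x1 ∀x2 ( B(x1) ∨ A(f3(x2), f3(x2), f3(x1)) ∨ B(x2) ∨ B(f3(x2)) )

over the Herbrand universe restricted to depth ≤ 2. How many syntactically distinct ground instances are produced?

36

Ground terms of depth ≤ 2:
  If N_k denotes the number of depth-≤k ground terms, the 2 constants give N_0 = 2, and each function symbol of arity r contributes N_{k-1}^r new terms at level k: N_k = 2 + N_{k-1}.
  N_0 = 2
  N_1 = 2 + 2 = 4
  N_2 = 2 + 4 = 6
  Explicitly: c, b, f3(c), f3(b), f3(f3(c)), f3(f3(b)).
So there are 6 ground terms available for substitution.
There are 2 variables to instantiate (x1, x2), each occurring in at least one literal, so different choices give different ground instances.
Number of ground instances = 6^2 = 36.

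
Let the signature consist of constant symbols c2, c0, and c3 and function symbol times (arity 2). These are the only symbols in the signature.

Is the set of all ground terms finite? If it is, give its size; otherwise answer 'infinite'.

infinite

The signature has at least one function symbol (times, arity 2) and at least one constant (c2).
Iterating times gives infinitely many distinct ground terms: c2, times(c2, c2), times(times(c2, c2), times(c2, c2)), ...
So the Herbrand universe is infinite.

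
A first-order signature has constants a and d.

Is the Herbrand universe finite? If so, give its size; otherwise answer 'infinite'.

There are no function symbols, so every ground term is one of the 2 constants.
The Herbrand universe is {a, d}, which is finite with 2 elements.

2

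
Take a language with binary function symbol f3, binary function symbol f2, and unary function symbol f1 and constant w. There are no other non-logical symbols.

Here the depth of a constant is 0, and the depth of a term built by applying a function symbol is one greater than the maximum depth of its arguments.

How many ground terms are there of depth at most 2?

37

Let N_k count ground terms of depth at most k. Each non-constant term of depth ≤ k is some function symbol applied to depth-≤(k−1) arguments, giving N_k = 1 + N_{k-1}^2 + N_{k-1}^2 + N_{k-1}.
N_0 = 1
N_1 = 1 + 1^2 + 1^2 + 1 = 4
N_2 = 1 + 4^2 + 4^2 + 4 = 37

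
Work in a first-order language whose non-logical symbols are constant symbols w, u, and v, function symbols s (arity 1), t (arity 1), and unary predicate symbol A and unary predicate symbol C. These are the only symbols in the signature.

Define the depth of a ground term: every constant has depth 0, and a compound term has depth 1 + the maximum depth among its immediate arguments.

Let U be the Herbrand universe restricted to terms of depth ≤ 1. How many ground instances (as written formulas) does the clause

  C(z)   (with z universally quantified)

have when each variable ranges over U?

Ground terms of depth ≤ 1:
  Let N_k count ground terms of depth at most k. Each non-constant term of depth ≤ k is some function symbol applied to depth-≤(k−1) arguments, giving N_k = 3 + N_{k-1} + N_{k-1}.
  N_0 = 3
  N_1 = 3 + 3 + 3 = 9
  Explicitly: w, u, v, s(w), s(u), s(v), t(w), t(u), t(v).
So there are 9 ground terms available for substitution.
The body mentions the single quantified variable z; since ground terms form a free algebra, no two substitutions collapse to the same formula.
Number of ground instances = 9.

9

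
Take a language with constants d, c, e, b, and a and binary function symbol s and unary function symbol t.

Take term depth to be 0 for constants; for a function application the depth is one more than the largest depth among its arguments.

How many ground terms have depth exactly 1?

30

Let N_k = |{terms of depth ≤ k}|. Then N_0 = 5 and N_k = 5 + N_{k-1}^2 + N_{k-1} for k ≥ 1 (one summand per function symbol, arity giving the exponent).
N_0 = 5
N_1 = 5 + 5^2 + 5 = 35
Terms of depth exactly 1: N_1 − N_0 = 35 − 5 = 30.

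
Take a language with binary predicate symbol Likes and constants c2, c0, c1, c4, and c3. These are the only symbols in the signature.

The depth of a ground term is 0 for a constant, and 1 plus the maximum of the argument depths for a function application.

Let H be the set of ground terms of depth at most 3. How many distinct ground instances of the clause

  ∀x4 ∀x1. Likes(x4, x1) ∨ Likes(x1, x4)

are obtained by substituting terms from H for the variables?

Ground terms of depth ≤ 3:
  With no function symbols every ground term is a constant, so there are exactly 5 ground terms at every depth bound.
  N_0 = 5
  N_1 = 5
  N_2 = 5
  N_3 = 5
  Explicitly: c2, c0, c1, c4, c3.
So there are 5 ground terms available for substitution.
The body mentions every one of the 2 quantified variables; since ground terms form a free algebra, no two substitutions collapse to the same formula.
Number of ground instances = 5^2 = 25.

25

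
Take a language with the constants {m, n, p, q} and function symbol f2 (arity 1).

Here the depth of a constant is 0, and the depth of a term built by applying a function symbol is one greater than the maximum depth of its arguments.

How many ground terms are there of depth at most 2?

If N_k denotes the number of depth-≤k ground terms, the 4 constants give N_0 = 4, and each function symbol of arity r contributes N_{k-1}^r new terms at level k: N_k = 4 + N_{k-1}.
N_0 = 4
N_1 = 4 + 4 = 8
N_2 = 4 + 8 = 12
Explicitly: m, n, p, q, f2(m), f2(n), f2(p), f2(q), f2(f2(m)), f2(f2(n)), f2(f2(p)), f2(f2(q)).

12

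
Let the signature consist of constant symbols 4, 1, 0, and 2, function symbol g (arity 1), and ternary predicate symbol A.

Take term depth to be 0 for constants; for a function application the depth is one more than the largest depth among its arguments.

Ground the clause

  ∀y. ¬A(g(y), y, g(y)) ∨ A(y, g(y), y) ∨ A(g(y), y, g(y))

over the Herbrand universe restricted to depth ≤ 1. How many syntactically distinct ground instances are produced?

8

Ground terms of depth ≤ 1:
  If N_k denotes the number of depth-≤k ground terms, the 4 constants give N_0 = 4, and each function symbol of arity r contributes N_{k-1}^r new terms at level k: N_k = 4 + N_{k-1}.
  N_0 = 4
  N_1 = 4 + 4 = 8
  Explicitly: 4, 1, 0, 2, g(4), g(1), g(0), g(2).
So there are 8 ground terms available for substitution.
There is 1 variable to instantiate (y),  occurring in at least one literal, so different choices give different ground instances.
Number of ground instances = 8.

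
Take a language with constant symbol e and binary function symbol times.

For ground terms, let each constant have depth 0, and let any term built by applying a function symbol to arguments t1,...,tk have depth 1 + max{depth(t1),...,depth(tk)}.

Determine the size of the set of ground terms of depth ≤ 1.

Count level by level. With function symbols times/2, the terms of depth ≤ k are the 1 constant together with each function applied to depth-≤(k−1) tuples, so N_k = 1 + N_{k-1}^2.
N_0 = 1
N_1 = 1 + 1^2 = 2
Explicitly: e, times(e, e).

2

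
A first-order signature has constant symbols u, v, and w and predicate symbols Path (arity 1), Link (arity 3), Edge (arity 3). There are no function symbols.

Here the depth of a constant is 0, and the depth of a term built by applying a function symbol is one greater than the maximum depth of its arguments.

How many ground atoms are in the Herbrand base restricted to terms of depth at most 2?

First count ground terms of depth ≤ 2.
With no function symbols every ground term is a constant, so there are exactly 3 ground terms at every depth bound.
N_0 = 3
N_1 = 3
N_2 = 3
Explicitly: u, v, w.
So |H| = 3.
Ground atoms are formed by filling each argument slot of a predicate with a term from H, so an r-ary predicate gives |H|^r atoms:
  Path: 3;  Link: 3^3 = 27;  Edge: 3^3 = 27
Total ground atoms: 3 + 27 + 27 = 57.

57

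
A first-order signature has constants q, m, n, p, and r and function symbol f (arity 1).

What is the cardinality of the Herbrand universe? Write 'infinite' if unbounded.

The signature has at least one function symbol (f, arity 1) and at least one constant (q).
Iterating f gives infinitely many distinct ground terms: q, f(q), f(f(q)), ...
So the Herbrand universe is infinite.

infinite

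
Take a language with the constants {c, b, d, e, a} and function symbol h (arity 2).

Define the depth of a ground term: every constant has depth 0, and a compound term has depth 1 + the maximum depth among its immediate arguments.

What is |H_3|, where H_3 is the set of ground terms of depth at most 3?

Let N_k = |{terms of depth ≤ k}|. Then N_0 = 5 and N_k = 5 + N_{k-1}^2 for k ≥ 1 (one summand per function symbol, arity giving the exponent).
N_0 = 5
N_1 = 5 + 5^2 = 30
N_2 = 5 + 30^2 = 905
N_3 = 5 + 905^2 = 819030

819030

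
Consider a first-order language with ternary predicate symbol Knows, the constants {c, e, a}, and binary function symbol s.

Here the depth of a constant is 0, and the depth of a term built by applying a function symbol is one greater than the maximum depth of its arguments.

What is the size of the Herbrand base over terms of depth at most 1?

1728

First count ground terms of depth ≤ 1.
Count level by level. With function symbols s/2, the terms of depth ≤ k are the 3 constants together with each function applied to depth-≤(k−1) tuples, so N_k = 3 + N_{k-1}^2.
N_0 = 3
N_1 = 3 + 3^2 = 12
So |H| = 12.
A ground atom is a predicate applied to a tuple of terms from H, so the count is the sum over predicates of |H|^arity:
  Knows: 12^3 = 1728
Total ground atoms: 1728.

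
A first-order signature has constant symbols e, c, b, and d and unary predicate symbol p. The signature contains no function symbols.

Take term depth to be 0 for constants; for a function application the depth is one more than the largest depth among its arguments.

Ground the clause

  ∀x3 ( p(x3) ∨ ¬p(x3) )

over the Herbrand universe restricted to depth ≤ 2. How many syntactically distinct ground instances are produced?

Ground terms of depth ≤ 2:
  With no function symbols every ground term is a constant, so there are exactly 4 ground terms at every depth bound.
  N_0 = 4
  N_1 = 4
  N_2 = 4
  Explicitly: e, c, b, d.
So there are 4 ground terms available for substitution.
The variable x3 ranges independently over the available ground terms, and distinct assignments produce distinct instances.
Number of ground instances = 4.

4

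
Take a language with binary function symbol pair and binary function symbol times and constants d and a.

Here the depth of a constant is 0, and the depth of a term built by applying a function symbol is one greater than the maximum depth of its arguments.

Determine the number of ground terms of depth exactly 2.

Write N_k for the number of ground terms of depth ≤ k. A term of depth ≤ k is either a constant or a function symbol applied to arguments of depth ≤ k−1, so N_k = 2 + N_{k-1}^2 + N_{k-1}^2.
N_0 = 2
N_1 = 2 + 2^2 + 2^2 = 10
N_2 = 2 + 10^2 + 10^2 = 202
Terms of depth exactly 2: N_2 − N_1 = 202 − 10 = 192.

192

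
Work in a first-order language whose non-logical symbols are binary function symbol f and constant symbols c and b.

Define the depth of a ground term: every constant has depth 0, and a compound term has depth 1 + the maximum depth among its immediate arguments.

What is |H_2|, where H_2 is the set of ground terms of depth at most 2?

38

Count level by level. With function symbols f/2, the terms of depth ≤ k are the 2 constants together with each function applied to depth-≤(k−1) tuples, so N_k = 2 + N_{k-1}^2.
N_0 = 2
N_1 = 2 + 2^2 = 6
N_2 = 2 + 6^2 = 38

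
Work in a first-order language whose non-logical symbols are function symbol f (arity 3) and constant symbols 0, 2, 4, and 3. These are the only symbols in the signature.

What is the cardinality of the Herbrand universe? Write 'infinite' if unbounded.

infinite

The signature has at least one function symbol (f, arity 3) and at least one constant (0).
Iterating f gives infinitely many distinct ground terms: 0, f(0, 0, 0), f(f(0, 0, 0), f(0, 0, 0), f(0, 0, 0)), ...
So the Herbrand universe is infinite.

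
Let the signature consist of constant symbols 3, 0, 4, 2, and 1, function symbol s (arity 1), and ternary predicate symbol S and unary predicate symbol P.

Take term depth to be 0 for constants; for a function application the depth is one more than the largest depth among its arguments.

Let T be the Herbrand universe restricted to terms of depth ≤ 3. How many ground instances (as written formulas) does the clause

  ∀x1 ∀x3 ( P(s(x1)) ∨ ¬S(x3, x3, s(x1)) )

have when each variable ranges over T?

400

Ground terms of depth ≤ 3:
  Write N_k for the number of ground terms of depth ≤ k. A term of depth ≤ k is either a constant or a function symbol applied to arguments of depth ≤ k−1, so N_k = 5 + N_{k-1}.
  N_0 = 5
  N_1 = 5 + 5 = 10
  N_2 = 5 + 10 = 15
  N_3 = 5 + 15 = 20
So there are 20 ground terms available for substitution.
There are 2 variables to instantiate (x1, x3), each occurring in at least one literal, so different choices give different ground instances.
Number of ground instances = 20^2 = 400.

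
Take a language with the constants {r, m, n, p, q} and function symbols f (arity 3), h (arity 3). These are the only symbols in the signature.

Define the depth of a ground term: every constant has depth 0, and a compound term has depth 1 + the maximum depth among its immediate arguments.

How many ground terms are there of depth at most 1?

255

Let N_k = |{terms of depth ≤ k}|. Then N_0 = 5 and N_k = 5 + N_{k-1}^3 + N_{k-1}^3 for k ≥ 1 (one summand per function symbol, arity giving the exponent).
N_0 = 5
N_1 = 5 + 5^3 + 5^3 = 255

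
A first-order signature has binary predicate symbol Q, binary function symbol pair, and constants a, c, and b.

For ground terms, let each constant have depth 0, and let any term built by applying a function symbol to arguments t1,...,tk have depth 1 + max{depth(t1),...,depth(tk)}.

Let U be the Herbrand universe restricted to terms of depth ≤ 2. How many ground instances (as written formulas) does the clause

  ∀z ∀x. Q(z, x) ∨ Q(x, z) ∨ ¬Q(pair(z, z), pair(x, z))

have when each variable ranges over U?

21609

Ground terms of depth ≤ 2:
  Let N_k = |{terms of depth ≤ k}|. Then N_0 = 3 and N_k = 3 + N_{k-1}^2 for k ≥ 1 (one summand per function symbol, arity giving the exponent).
  N_0 = 3
  N_1 = 3 + 3^2 = 12
  N_2 = 3 + 12^2 = 147
So there are 147 ground terms available for substitution.
The body mentions every one of the 2 quantified variables; since ground terms form a free algebra, no two substitutions collapse to the same formula.
Number of ground instances = 147^2 = 21609.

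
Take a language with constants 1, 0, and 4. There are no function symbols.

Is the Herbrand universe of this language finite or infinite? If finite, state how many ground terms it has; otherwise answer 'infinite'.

3

There are no function symbols, so every ground term is one of the 3 constants.
The Herbrand universe is {1, 0, 4}, which is finite with 3 elements.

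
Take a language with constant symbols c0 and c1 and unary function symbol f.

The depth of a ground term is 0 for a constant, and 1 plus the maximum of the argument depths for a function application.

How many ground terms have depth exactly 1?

2

Count level by level. With function symbols f/1, the terms of depth ≤ k are the 2 constants together with each function applied to depth-≤(k−1) tuples, so N_k = 2 + N_{k-1}.
N_0 = 2
N_1 = 2 + 2 = 4
Terms of depth exactly 1: N_1 − N_0 = 4 − 2 = 2.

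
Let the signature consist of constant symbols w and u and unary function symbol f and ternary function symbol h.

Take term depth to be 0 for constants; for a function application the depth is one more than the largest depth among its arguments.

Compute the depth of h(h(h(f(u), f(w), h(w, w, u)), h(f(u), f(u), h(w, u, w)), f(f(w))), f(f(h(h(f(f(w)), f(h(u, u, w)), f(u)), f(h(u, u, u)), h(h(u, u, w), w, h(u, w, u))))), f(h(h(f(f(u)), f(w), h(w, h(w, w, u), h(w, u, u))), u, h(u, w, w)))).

7

depth(f(u)) = 1 + depth(u) = 1 + 0 = 1
depth(f(w)) = 1 + depth(w) = 1 + 0 = 1
depth(h(w, w, u)) = 1 + max(0, 0, 0) = 1
depth(h(f(u), f(w), h(w, w, u))) = 1 + max(1, 1, 1) = 2
depth(h(w, u, w)) = 1 + max(0, 0, 0) = 1
depth(h(f(u), f(u), h(w, u, w))) = 1 + max(1, 1, 1) = 2
depth(f(f(w))) = 1 + depth(f(w)) = 1 + 1 = 2
depth(h(h(f(u), f(w), h(w, w, u)), h(f(u), f(u), h(w, u, w)), f(f(w)))) = 1 + max(2, 2, 2) = 3
depth(h(u, u, w)) = 1 + max(0, 0, 0) = 1
depth(f(h(u, u, w))) = 1 + depth(h(u, u, w)) = 1 + 1 = 2
depth(h(f(f(w)), f(h(u, u, w)), f(u))) = 1 + max(2, 2, 1) = 3
depth(h(u, u, u)) = 1 + max(0, 0, 0) = 1
depth(f(h(u, u, u))) = 1 + depth(h(u, u, u)) = 1 + 1 = 2
depth(h(u, w, u)) = 1 + max(0, 0, 0) = 1
depth(h(h(u, u, w), w, h(u, w, u))) = 1 + max(1, 0, 1) = 2
depth(h(h(f(f(w)), f(h(u, u, w)), f(u)), f(h(u, u, u)), h(h(u, u, w), w, h(u, w, u)))) = 1 + max(3, 2, 2) = 4
depth(f(h(h(f(f(w)), f(h(u, u, w)), f(u)), f(h(u, u, u)), h(h(u, u, w), w, h(u, w, u))))) = 1 + depth(h(h(f(f(w)), f(h(u, u, w)), f(u)), f(h(u, u, u)), h(h(u, u, w), w, h(u, w, u)))) = 1 + 4 = 5
depth(f(f(h(h(f(f(w)), f(h(u, u, w)), f(u)), f(h(u, u, u)), h(h(u, u, w), w, h(u, w, u)))))) = 1 + depth(f(h(h(f(f(w)), f(h(u, u, w)), f(u)), f(h(u, u, u)), h(h(u, u, w), w, h(u, w, u))))) = 1 + 5 = 6
depth(f(f(u))) = 1 + depth(f(u)) = 1 + 1 = 2
depth(h(w, u, u)) = 1 + max(0, 0, 0) = 1
depth(h(w, h(w, w, u), h(w, u, u))) = 1 + max(0, 1, 1) = 2
depth(h(f(f(u)), f(w), h(w, h(w, w, u), h(w, u, u)))) = 1 + max(2, 1, 2) = 3
depth(h(u, w, w)) = 1 + max(0, 0, 0) = 1
depth(h(h(f(f(u)), f(w), h(w, h(w, w, u), h(w, u, u))), u, h(u, w, w))) = 1 + max(3, 0, 1) = 4
depth(f(h(h(f(f(u)), f(w), h(w, h(w, w, u), h(w, u, u))), u, h(u, w, w)))) = 1 + depth(h(h(f(f(u)), f(w), h(w, h(w, w, u), h(w, u, u))), u, h(u, w, w))) = 1 + 4 = 5
depth(h(h(h(f(u), f(w), h(w, w, u)), h(f(u), f(u), h(w, u, w)), f(f(w))), f(f(h(h(f(f(w)), f(h(u, u, w)), f(u)), f(h(u, u, u)), h(h(u, u, w), w, h(u, w, u))))), f(h(h(f(f(u)), f(w), h(w, h(w, w, u), h(w, u, u))), u, h(u, w, w))))) = 1 + max(3, 6, 5) = 7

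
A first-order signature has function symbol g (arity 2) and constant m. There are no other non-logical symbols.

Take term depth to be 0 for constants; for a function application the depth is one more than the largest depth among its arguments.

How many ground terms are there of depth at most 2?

Count level by level. With function symbols g/2, the terms of depth ≤ k are the 1 constant together with each function applied to depth-≤(k−1) tuples, so N_k = 1 + N_{k-1}^2.
N_0 = 1
N_1 = 1 + 1^2 = 2
N_2 = 1 + 2^2 = 5
Explicitly: m, g(m, m), g(m, g(m, m)), g(g(m, m), m), g(g(m, m), g(m, m)).

5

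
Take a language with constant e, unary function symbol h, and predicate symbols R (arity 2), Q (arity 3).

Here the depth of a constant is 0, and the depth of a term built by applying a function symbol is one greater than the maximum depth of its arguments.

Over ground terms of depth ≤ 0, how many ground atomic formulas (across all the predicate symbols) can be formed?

First count ground terms of depth ≤ 0.
Count level by level. With function symbols h/1, the terms of depth ≤ k are the 1 constant together with each function applied to depth-≤(k−1) tuples, so N_k = 1 + N_{k-1}.
N_0 = 1
Explicitly: e.
So |H| = 1.
For each predicate symbol, the number of ground atoms is |H| raised to its arity; summing:
  R: 1^2 = 1;  Q: 1^3 = 1
Total ground atoms: 1 + 1 = 2.

2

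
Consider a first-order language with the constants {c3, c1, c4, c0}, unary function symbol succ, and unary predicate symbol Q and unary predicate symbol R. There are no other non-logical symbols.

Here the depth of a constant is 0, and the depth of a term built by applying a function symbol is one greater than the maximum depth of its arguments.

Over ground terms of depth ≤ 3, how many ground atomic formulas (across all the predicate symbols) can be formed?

First count ground terms of depth ≤ 3.
Write N_k for the number of ground terms of depth ≤ k. A term of depth ≤ k is either a constant or a function symbol applied to arguments of depth ≤ k−1, so N_k = 4 + N_{k-1}.
N_0 = 4
N_1 = 4 + 4 = 8
N_2 = 4 + 8 = 12
N_3 = 4 + 12 = 16
So |H| = 16.
Each predicate of arity r yields |H|^r ground atoms (one per choice of an r-tuple from H):
  Q: 16;  R: 16
Total ground atoms: 16 + 16 = 32.

32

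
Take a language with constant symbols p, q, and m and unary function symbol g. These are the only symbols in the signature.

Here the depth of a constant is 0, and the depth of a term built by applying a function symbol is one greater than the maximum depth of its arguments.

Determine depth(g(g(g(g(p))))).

4

depth(g(p)) = 1 + depth(p) = 1 + 0 = 1
depth(g(g(p))) = 1 + depth(g(p)) = 1 + 1 = 2
depth(g(g(g(p)))) = 1 + depth(g(g(p))) = 1 + 2 = 3
depth(g(g(g(g(p))))) = 1 + depth(g(g(g(p)))) = 1 + 3 = 4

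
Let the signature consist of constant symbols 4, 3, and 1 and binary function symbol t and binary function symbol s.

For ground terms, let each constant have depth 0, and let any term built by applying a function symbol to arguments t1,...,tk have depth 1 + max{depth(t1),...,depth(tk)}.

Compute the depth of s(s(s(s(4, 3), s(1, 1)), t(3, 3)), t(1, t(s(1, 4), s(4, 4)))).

depth(s(4, 3)) = 1 + max(0, 0) = 1
depth(s(1, 1)) = 1 + max(0, 0) = 1
depth(s(s(4, 3), s(1, 1))) = 1 + max(1, 1) = 2
depth(t(3, 3)) = 1 + max(0, 0) = 1
depth(s(s(s(4, 3), s(1, 1)), t(3, 3))) = 1 + max(2, 1) = 3
depth(s(1, 4)) = 1 + max(0, 0) = 1
depth(s(4, 4)) = 1 + max(0, 0) = 1
depth(t(s(1, 4), s(4, 4))) = 1 + max(1, 1) = 2
depth(t(1, t(s(1, 4), s(4, 4)))) = 1 + max(0, 2) = 3
depth(s(s(s(s(4, 3), s(1, 1)), t(3, 3)), t(1, t(s(1, 4), s(4, 4))))) = 1 + max(3, 3) = 4

4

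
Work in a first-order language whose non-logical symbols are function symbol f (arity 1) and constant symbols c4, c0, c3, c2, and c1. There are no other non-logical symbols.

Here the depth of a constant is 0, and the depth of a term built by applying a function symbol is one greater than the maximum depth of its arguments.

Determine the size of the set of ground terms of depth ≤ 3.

20

Let N_k count ground terms of depth at most k. Each non-constant term of depth ≤ k is some function symbol applied to depth-≤(k−1) arguments, giving N_k = 5 + N_{k-1}.
N_0 = 5
N_1 = 5 + 5 = 10
N_2 = 5 + 10 = 15
N_3 = 5 + 15 = 20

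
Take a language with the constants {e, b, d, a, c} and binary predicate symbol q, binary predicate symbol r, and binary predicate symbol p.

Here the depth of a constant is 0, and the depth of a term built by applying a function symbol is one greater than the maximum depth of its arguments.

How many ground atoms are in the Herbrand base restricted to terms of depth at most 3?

First count ground terms of depth ≤ 3.
With no function symbols every ground term is a constant, so there are exactly 5 ground terms at every depth bound.
N_0 = 5
N_1 = 5
N_2 = 5
N_3 = 5
So |H| = 5.
For each predicate symbol, the number of ground atoms is |H| raised to its arity; summing:
  q: 5^2 = 25;  r: 5^2 = 25;  p: 5^2 = 25
Total ground atoms: 25 + 25 + 25 = 75.

75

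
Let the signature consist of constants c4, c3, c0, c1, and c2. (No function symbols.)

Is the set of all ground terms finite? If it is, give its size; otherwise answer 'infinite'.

There are no function symbols, so every ground term is one of the 5 constants.
The Herbrand universe is {c4, c3, c0, c1, c2}, which is finite with 5 elements.

5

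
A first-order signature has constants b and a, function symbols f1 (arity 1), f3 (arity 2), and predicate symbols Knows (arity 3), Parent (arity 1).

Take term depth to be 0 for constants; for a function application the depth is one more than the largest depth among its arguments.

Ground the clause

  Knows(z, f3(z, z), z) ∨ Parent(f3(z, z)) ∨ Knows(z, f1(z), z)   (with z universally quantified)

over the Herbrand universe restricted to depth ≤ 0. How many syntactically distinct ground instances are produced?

Ground terms of depth ≤ 0:
  Let N_k = |{terms of depth ≤ k}|. Then N_0 = 2 and N_k = 2 + N_{k-1} + N_{k-1}^2 for k ≥ 1 (one summand per function symbol, arity giving the exponent).
  N_0 = 2
  Explicitly: b, a.
So there are 2 ground terms available for substitution.
The variable z ranges independently over the available ground terms, and distinct assignments produce distinct instances.
Number of ground instances = 2.

2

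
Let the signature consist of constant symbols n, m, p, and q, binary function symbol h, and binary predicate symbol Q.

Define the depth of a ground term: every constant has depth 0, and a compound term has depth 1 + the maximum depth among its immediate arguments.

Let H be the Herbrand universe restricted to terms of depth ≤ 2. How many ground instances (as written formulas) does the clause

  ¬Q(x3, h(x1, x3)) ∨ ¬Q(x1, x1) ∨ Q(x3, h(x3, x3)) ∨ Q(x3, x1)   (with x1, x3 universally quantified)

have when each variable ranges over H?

Ground terms of depth ≤ 2:
  Write N_k for the number of ground terms of depth ≤ k. A term of depth ≤ k is either a constant or a function symbol applied to arguments of depth ≤ k−1, so N_k = 4 + N_{k-1}^2.
  N_0 = 4
  N_1 = 4 + 4^2 = 20
  N_2 = 4 + 20^2 = 404
So there are 404 ground terms available for substitution.
Each of x1, x3 ranges independently over the available ground terms, and distinct assignments produce distinct instances.
Number of ground instances = 404^2 = 163216.

163216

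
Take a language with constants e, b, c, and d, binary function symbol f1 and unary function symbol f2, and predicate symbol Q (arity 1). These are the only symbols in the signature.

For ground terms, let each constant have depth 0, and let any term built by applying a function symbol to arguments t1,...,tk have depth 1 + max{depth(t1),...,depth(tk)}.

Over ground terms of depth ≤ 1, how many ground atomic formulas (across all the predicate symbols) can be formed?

First count ground terms of depth ≤ 1.
Write N_k for the number of ground terms of depth ≤ k. A term of depth ≤ k is either a constant or a function symbol applied to arguments of depth ≤ k−1, so N_k = 4 + N_{k-1}^2 + N_{k-1}.
N_0 = 4
N_1 = 4 + 4^2 + 4 = 24
So |H| = 24.
A ground atom is a predicate applied to a tuple of terms from H, so the count is the sum over predicates of |H|^arity:
  Q: 24
Total ground atoms: 24.

24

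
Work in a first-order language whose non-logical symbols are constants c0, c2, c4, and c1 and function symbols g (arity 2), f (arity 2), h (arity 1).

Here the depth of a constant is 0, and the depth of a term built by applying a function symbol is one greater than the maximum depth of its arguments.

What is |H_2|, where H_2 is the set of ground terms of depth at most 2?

Let N_k count ground terms of depth at most k. Each non-constant term of depth ≤ k is some function symbol applied to depth-≤(k−1) arguments, giving N_k = 4 + N_{k-1}^2 + N_{k-1}^2 + N_{k-1}.
N_0 = 4
N_1 = 4 + 4^2 + 4^2 + 4 = 40
N_2 = 4 + 40^2 + 40^2 + 40 = 3244

3244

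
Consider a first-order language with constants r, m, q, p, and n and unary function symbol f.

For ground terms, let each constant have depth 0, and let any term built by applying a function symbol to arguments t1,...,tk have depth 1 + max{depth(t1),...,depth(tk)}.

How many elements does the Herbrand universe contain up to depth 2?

Let N_k count ground terms of depth at most k. Each non-constant term of depth ≤ k is some function symbol applied to depth-≤(k−1) arguments, giving N_k = 5 + N_{k-1}.
N_0 = 5
N_1 = 5 + 5 = 10
N_2 = 5 + 10 = 15

15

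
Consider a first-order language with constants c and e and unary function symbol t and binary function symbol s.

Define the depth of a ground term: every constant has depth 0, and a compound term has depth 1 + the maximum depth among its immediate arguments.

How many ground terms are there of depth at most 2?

74

Write N_k for the number of ground terms of depth ≤ k. A term of depth ≤ k is either a constant or a function symbol applied to arguments of depth ≤ k−1, so N_k = 2 + N_{k-1} + N_{k-1}^2.
N_0 = 2
N_1 = 2 + 2 + 2^2 = 8
N_2 = 2 + 8 + 8^2 = 74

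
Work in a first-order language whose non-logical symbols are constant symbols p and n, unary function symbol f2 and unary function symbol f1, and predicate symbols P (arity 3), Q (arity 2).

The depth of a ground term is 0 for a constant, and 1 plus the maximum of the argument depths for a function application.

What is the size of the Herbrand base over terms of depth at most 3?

First count ground terms of depth ≤ 3.
Count level by level. With function symbols f2/1, f1/1, the terms of depth ≤ k are the 2 constants together with each function applied to depth-≤(k−1) tuples, so N_k = 2 + N_{k-1} + N_{k-1}.
N_0 = 2
N_1 = 2 + 2 + 2 = 6
N_2 = 2 + 6 + 6 = 14
N_3 = 2 + 14 + 14 = 30
So |H| = 30.
A ground atom is a predicate applied to a tuple of terms from H, so the count is the sum over predicates of |H|^arity:
  P: 30^3 = 27000;  Q: 30^2 = 900
Total ground atoms: 27000 + 900 = 27900.

27900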